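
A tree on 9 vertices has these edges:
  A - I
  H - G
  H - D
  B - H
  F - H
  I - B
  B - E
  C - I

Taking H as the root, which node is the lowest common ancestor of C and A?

Ancestors of C (toward the root): C, I, B, H.
Ancestors of A: A, I, B, H.
The deepest node appearing in both lists is I.

I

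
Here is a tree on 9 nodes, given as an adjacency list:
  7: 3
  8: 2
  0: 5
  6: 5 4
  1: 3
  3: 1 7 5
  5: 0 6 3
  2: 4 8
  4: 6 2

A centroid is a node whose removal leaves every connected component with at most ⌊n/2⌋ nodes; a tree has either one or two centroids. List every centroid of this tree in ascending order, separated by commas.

5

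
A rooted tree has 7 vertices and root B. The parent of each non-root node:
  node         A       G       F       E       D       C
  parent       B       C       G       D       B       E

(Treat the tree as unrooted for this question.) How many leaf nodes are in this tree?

The leaves are A, F.
That is 2 leaves.

2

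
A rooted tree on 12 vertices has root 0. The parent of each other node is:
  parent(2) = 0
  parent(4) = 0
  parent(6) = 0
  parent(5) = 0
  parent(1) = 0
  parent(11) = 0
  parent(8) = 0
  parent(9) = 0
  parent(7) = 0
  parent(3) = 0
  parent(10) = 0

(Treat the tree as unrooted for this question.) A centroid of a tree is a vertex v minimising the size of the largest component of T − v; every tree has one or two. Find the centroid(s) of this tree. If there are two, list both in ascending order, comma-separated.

0

If 0 is removed the pieces have sizes 1, 1, 1, 1, 1, 1, 1, 1, 1, 1, 1, all ≤ ⌊12/2⌋ = 6.
No neighbour of 0 does as well, so 0 is the unique centroid.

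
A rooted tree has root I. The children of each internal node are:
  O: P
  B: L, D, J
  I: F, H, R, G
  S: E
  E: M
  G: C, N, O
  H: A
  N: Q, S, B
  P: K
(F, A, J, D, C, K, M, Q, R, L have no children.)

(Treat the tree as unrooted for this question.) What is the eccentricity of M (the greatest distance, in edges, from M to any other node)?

Distances from M peak at 7, attained at A (K also at distance 7).
M–E–S–N–G–I–H–A

7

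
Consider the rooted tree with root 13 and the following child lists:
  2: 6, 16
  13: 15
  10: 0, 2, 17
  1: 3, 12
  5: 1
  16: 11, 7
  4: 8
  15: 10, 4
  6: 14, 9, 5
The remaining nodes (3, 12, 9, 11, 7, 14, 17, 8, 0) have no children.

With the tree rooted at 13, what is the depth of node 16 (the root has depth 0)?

Climbing from 16 to the root: 16 – 2 – 10 – 15 – 13. That's 4 steps.

4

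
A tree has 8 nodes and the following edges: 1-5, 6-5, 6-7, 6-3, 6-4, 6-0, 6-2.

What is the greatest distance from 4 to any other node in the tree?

A farthest node from 4 is 1.
The path 4-6-5-1 has 3 edges.

3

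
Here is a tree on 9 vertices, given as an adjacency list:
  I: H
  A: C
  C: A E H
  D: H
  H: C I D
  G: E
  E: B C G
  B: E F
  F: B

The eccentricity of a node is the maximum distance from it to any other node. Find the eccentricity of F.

The node farthest from F is D (I also at distance 5), via F – B – E – C – H – D — 5 edges.

5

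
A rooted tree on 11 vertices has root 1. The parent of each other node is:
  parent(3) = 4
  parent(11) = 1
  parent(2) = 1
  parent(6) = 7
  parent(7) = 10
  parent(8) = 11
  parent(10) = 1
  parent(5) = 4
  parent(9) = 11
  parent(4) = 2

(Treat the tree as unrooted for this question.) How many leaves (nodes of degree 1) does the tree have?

Exactly 5 nodes have a single neighbour: 3, 5, 6, 8, 9.

5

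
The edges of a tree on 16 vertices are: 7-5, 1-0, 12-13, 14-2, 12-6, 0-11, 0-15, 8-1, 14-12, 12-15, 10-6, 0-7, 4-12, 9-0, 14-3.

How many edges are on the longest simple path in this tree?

A longest path is 8–1–0–15–12–14–3, with 6 edges.

6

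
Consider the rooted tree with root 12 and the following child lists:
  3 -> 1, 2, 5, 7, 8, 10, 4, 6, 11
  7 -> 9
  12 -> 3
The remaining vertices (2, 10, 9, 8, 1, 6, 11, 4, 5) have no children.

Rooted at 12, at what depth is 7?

Path from 12 to 7: 12–3–7, which has 2 edges.

2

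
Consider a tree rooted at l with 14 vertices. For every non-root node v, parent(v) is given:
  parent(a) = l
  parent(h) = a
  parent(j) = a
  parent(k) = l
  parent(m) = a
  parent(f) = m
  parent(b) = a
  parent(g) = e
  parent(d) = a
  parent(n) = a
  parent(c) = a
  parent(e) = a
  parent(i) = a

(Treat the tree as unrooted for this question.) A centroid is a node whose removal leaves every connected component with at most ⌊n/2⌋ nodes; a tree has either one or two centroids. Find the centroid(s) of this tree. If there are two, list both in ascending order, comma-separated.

a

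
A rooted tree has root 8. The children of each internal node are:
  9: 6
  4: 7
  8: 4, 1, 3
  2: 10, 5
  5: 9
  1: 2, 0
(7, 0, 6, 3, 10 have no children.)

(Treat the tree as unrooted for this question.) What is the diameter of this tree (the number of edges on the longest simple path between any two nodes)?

7

BFS from 7 reaches 6 last, at distance 7; BFS from 6 confirms no node is farther.
Path: 7 – 4 – 8 – 1 – 2 – 5 – 9 – 6.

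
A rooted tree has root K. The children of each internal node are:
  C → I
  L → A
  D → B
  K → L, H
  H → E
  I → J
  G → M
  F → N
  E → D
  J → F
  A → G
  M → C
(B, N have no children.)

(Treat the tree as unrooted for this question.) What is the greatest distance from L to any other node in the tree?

The node farthest from L is N, via L-A-G-M-C-I-J-F-N — 8 edges.

8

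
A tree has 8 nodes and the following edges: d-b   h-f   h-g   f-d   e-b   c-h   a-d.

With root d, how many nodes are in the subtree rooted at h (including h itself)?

3

The subtree rooted at h contains: h, c, g — 3 nodes.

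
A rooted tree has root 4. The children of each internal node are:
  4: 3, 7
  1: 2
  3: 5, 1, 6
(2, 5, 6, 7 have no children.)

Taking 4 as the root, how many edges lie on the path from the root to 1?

Climbing from 1 to the root: 1 → 3 → 4. That's 2 steps.

2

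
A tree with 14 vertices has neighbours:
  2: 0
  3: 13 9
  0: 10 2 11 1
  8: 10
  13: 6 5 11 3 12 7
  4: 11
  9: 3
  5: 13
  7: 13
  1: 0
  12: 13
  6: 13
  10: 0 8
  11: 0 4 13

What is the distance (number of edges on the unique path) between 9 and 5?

Walking from 9: 9–3–13–5. Length 3.

3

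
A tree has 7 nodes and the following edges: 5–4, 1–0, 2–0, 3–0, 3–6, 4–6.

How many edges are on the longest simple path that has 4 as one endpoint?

4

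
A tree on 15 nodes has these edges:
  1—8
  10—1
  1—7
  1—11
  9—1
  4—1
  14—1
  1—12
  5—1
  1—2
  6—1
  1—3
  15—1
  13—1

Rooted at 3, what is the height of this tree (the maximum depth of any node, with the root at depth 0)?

2

A deepest node is 5, reached by 3 – 1 – 5.
That path has 2 edges, so the height is 2.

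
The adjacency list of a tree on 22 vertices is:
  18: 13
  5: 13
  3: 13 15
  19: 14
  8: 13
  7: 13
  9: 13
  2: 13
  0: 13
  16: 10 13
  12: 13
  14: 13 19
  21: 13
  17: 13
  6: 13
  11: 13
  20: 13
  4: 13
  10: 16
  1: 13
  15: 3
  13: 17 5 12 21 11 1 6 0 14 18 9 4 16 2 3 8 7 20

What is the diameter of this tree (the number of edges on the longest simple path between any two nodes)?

Starting from 10, a farthest node is 15 at distance 4.
One longest path: 10-16-13-3-15.
So the diameter is 4.

4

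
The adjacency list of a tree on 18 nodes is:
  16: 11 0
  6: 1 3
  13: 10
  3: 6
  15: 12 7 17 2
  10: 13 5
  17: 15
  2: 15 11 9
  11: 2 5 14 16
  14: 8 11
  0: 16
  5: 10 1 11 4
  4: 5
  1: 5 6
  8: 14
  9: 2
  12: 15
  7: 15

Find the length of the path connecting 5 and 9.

The path is 5–11–2–9, which has 3 edges.

3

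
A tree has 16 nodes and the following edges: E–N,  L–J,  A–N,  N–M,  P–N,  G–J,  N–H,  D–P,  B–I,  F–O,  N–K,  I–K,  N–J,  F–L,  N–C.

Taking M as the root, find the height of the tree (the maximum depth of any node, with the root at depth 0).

5

O sits deepest: M–N–J–L–F–O — 5 edges from the root.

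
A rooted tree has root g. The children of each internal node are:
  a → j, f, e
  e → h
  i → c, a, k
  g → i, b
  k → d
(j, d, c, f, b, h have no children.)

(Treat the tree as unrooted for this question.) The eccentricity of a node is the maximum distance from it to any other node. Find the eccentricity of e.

The node farthest from e is b (d also at distance 4), via e–a–i–g–b — 4 edges.

4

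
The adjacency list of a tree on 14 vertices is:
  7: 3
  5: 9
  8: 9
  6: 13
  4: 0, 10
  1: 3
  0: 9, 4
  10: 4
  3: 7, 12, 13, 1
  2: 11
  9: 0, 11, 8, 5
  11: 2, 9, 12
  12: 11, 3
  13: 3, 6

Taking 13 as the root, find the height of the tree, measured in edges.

7

A deepest node is 10, reached by 13 – 3 – 12 – 11 – 9 – 0 – 4 – 10.
That path has 7 edges, so the height is 7.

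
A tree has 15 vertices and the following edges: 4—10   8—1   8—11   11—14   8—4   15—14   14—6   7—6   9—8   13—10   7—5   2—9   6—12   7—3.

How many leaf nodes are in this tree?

7

Degree-1 nodes: 1, 2, 3, 5, 12, 13, 15 — 7 of them.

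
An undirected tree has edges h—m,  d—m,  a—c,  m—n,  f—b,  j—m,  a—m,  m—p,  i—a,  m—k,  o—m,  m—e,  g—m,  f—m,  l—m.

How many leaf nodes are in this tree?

Degree-1 nodes: b, c, d, e, g, h, i, j, k, l, n, o, p — 13 of them.

13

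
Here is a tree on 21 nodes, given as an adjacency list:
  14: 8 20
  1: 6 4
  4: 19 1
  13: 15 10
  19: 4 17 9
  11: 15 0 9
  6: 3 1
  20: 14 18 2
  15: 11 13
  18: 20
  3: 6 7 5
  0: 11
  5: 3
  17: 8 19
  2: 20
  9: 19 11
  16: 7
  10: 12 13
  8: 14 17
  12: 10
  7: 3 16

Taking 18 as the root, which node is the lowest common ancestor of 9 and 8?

Path 9→root: 9 19 17 8 14 20 18; path 8→root: 8 14 20 18.
First common node: 8.

8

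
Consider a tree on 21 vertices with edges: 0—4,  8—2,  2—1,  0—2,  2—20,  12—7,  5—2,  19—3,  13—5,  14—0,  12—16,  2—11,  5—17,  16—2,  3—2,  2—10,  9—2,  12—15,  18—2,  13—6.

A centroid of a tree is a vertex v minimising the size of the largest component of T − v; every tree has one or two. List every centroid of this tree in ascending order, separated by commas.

Removing 2 splits the tree into components of sizes 4, 4, 3, 2, 1, 1, 1, 1, 1, 1, 1; the largest is 4 ≤ ⌊21/2⌋ = 10.
Every other node leaves some component of size > 10, so the centroid is unique.

2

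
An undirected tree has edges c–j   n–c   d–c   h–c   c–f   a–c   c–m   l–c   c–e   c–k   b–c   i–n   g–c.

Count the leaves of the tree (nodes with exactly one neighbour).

The leaves are a, b, d, e, f, g, h, i, j, k, l, m.
That is 12 leaves.

12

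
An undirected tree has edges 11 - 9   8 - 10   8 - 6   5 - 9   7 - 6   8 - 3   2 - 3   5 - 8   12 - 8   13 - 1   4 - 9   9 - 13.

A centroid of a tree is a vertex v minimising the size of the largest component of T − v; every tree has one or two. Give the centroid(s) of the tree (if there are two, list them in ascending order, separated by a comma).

8

If 8 is removed the pieces have sizes 6, 2, 2, 1, 1, all ≤ ⌊13/2⌋ = 6.
No neighbour of 8 does as well, so 8 is the unique centroid.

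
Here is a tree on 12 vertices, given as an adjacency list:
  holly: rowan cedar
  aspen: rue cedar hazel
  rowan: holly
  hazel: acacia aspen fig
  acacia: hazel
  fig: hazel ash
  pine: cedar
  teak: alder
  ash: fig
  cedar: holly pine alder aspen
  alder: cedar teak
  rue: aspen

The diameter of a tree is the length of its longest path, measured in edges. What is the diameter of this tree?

A longest path is rowan - holly - cedar - aspen - hazel - fig - ash, with 6 edges.

6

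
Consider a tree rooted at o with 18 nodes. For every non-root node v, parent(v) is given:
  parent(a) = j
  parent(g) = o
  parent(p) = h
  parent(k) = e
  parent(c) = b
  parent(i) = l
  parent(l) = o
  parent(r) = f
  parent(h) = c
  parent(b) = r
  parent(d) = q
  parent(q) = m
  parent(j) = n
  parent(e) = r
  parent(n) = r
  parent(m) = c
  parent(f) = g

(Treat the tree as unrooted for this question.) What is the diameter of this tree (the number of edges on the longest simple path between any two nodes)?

BFS from i reaches d last, at distance 10; BFS from d confirms no node is farther.
Path: i - l - o - g - f - r - b - c - m - q - d.

10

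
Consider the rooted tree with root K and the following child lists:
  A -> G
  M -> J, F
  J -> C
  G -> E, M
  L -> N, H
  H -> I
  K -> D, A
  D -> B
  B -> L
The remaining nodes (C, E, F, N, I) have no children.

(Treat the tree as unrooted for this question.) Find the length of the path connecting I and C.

10

The path is I - H - L - B - D - K - A - G - M - J - C, which has 10 edges.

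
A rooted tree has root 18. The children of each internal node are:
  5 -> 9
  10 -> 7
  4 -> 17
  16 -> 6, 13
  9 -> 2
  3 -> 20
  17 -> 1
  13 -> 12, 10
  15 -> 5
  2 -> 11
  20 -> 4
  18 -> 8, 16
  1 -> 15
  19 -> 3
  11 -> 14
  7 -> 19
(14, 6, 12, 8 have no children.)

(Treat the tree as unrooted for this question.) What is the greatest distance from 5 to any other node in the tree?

Distances from 5 peak at 13, attained at 8.
5-15-1-17-4-20-3-19-7-10-13-16-18-8

13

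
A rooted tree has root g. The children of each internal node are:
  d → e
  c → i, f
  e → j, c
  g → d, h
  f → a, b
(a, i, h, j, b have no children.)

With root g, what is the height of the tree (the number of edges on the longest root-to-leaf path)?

The longest root-to-leaf path is g → d → e → c → f → a (5 edges).

5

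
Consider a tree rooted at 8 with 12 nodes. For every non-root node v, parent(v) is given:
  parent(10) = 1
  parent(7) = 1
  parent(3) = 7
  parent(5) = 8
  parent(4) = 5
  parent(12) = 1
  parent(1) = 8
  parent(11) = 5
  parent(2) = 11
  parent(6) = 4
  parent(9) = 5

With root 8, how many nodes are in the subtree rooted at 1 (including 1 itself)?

Descendants of 1 (including itself): 1, 10, 12, 7, 3. That's 5.

5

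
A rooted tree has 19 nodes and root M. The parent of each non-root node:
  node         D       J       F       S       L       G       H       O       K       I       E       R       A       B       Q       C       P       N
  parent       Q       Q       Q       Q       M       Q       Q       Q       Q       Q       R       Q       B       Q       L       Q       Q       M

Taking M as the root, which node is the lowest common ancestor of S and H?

S's ancestor chain is S, Q, L, M and H's is H, Q, L, M; they first meet at Q.

Q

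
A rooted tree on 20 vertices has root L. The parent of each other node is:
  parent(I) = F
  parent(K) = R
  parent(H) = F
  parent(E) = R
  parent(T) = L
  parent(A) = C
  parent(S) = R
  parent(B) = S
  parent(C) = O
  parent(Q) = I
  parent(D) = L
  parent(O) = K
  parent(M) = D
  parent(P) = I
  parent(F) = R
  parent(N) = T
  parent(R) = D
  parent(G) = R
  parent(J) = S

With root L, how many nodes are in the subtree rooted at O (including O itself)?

3

Descendants of O (including itself): O, C, A. That's 3.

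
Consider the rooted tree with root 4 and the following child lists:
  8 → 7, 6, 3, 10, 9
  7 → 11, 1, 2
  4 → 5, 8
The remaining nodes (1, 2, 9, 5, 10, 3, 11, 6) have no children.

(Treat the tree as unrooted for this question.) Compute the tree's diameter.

4

BFS from 5 reaches 1 last, at distance 4; BFS from 1 confirms no node is farther.
Path: 5 – 4 – 8 – 7 – 1.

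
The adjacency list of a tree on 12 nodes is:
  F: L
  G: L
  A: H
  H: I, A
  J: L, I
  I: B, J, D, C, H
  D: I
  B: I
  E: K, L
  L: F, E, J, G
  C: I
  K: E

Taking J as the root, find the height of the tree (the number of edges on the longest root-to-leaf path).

3

A deepest node is A, reached by J–I–H–A.
That path has 3 edges, so the height is 3.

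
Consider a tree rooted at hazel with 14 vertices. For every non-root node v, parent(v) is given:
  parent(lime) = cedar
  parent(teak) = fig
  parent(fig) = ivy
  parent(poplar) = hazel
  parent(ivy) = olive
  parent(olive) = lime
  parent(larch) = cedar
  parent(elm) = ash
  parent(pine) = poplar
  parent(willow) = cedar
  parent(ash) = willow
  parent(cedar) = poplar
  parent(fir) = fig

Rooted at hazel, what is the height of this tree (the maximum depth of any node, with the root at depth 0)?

A deepest node is fir, reached by hazel–poplar–cedar–lime–olive–ivy–fig–fir.
That path has 7 edges, so the height is 7.

7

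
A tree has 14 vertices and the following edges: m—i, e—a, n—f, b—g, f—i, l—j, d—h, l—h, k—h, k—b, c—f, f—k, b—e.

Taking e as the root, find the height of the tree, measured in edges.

5

A deepest node is j, reached by e-b-k-h-l-j.
That path has 5 edges, so the height is 5.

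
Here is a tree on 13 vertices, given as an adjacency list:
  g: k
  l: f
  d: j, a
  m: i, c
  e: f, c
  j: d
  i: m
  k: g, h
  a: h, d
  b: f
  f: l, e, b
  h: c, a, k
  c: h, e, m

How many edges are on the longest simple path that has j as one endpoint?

7

The node farthest from j is b (l also at distance 7), via j-d-a-h-c-e-f-b — 7 edges.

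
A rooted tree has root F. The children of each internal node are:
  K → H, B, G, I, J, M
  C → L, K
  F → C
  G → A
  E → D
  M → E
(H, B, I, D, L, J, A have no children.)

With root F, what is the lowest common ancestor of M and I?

K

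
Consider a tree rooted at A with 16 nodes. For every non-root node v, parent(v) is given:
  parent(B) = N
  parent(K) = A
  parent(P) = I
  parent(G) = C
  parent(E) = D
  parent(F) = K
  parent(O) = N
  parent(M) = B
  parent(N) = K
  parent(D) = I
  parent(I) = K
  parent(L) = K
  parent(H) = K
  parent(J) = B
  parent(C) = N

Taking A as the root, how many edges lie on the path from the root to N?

2

Climbing from N to the root: N–K–A. That's 2 steps.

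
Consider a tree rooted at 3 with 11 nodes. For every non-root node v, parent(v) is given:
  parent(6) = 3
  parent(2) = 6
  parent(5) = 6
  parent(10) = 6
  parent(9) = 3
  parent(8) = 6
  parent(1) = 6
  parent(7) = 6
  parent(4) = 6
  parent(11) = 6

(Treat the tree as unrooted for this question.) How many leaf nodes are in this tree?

9

Exactly 9 nodes have a single neighbour: 1, 2, 4, 5, 7, 8, 9, 10, 11.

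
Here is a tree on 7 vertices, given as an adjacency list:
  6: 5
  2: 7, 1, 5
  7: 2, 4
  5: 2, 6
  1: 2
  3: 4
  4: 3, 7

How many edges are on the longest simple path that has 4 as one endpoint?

A farthest node from 4 is 6.
The path 4-7-2-5-6 has 4 edges.

4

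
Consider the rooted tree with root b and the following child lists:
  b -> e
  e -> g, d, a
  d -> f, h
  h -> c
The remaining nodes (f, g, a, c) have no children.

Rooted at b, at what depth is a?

2

b → e → a — 2 edges.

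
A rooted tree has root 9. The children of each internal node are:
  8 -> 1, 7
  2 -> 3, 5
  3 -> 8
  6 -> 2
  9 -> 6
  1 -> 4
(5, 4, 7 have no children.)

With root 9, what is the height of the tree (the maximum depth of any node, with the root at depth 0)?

A deepest node is 4, reached by 9 → 6 → 2 → 3 → 8 → 1 → 4.
That path has 6 edges, so the height is 6.

6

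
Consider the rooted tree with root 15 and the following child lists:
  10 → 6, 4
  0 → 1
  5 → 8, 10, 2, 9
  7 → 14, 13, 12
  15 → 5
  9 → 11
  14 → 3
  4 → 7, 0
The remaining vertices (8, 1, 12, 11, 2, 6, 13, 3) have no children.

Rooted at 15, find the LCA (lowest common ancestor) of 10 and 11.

5

10's ancestor chain is 10, 5, 15 and 11's is 11, 9, 5, 15; they first meet at 5.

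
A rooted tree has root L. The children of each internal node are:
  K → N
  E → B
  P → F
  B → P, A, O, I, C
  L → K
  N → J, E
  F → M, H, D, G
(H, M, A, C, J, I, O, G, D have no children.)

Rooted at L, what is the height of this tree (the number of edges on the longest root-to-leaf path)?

7

A deepest node is D, reached by L → K → N → E → B → P → F → D.
That path has 7 edges, so the height is 7.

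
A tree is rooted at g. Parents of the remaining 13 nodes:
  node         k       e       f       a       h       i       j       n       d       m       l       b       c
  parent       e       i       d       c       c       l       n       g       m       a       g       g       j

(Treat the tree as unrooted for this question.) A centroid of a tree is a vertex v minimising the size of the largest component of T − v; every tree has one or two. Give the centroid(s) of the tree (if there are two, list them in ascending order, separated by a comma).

Delete n: the remaining components have sizes 7, 6. Max 7 ≤ 7, so n is a centroid.
j is adjacent to n and is also a centroid (the largest component after removing it is likewise 7).

j, n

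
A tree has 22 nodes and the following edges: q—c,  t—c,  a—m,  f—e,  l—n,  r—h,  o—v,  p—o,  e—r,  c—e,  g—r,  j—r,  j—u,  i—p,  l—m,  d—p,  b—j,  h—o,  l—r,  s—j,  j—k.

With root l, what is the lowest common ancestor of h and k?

r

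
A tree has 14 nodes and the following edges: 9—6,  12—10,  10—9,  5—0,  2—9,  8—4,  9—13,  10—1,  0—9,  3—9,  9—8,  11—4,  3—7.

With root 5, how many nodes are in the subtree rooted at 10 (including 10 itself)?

10's subtree: {10, 12, 1}, size 3.

3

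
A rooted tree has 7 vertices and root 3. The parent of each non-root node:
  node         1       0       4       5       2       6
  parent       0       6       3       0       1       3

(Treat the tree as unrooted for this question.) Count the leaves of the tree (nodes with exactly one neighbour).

3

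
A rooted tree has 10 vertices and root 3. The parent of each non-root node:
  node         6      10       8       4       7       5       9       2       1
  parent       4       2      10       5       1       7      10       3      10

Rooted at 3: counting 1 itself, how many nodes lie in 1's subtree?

Descendants of 1 (including itself): 1, 7, 5, 4, 6. That's 5.

5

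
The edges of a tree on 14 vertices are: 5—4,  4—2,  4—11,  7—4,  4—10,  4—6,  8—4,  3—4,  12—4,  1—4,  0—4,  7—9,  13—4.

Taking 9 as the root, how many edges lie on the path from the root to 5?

3

Climbing from 5 to the root: 5–4–7–9. That's 3 steps.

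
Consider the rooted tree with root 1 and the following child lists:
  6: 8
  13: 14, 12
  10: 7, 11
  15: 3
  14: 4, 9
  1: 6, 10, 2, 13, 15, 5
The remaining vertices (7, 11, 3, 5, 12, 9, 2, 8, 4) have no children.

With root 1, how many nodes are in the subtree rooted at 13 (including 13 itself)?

5

The subtree rooted at 13 contains: 13, 14, 12, 9, 4 — 5 nodes.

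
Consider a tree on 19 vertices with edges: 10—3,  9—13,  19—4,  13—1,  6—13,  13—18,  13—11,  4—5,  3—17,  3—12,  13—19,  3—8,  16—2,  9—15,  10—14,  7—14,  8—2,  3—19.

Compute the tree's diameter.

BFS from 16 reaches 15 last, at distance 7; BFS from 15 confirms no node is farther.
Path: 16-2-8-3-19-13-9-15.

7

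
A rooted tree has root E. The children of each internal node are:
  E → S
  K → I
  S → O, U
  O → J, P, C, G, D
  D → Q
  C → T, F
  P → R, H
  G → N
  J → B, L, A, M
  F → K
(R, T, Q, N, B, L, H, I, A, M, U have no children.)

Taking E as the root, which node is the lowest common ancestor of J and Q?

O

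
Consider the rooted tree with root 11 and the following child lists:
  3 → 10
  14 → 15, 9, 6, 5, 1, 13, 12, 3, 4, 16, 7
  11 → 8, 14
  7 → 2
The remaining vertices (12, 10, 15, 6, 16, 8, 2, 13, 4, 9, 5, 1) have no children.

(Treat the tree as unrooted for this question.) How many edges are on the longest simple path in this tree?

4

BFS from 8 reaches 2 last, at distance 4; BFS from 2 confirms no node is farther.
Path: 8 – 11 – 14 – 7 – 2.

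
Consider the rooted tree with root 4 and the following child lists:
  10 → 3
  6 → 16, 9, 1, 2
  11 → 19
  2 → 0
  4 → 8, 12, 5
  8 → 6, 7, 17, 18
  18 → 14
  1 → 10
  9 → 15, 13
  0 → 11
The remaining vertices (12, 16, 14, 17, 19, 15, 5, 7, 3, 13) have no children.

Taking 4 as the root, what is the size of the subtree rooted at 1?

The subtree rooted at 1 contains: 1, 10, 3 — 3 nodes.

3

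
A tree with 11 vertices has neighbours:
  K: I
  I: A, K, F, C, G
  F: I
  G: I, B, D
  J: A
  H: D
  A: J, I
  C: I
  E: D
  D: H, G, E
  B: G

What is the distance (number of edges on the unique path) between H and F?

4

The path is H – D – G – I – F, which has 4 edges.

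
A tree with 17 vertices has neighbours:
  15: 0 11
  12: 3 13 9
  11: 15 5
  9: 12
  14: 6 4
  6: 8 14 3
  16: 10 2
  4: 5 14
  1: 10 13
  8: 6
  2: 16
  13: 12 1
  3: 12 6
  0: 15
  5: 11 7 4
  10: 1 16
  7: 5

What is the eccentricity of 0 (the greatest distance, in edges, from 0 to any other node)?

Distances from 0 peak at 13, attained at 2.
0 – 15 – 11 – 5 – 4 – 14 – 6 – 3 – 12 – 13 – 1 – 10 – 16 – 2

13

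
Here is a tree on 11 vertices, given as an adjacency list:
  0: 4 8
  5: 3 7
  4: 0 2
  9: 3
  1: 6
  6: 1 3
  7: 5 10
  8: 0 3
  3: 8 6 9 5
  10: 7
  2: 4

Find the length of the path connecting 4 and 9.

4 - 0 - 8 - 3 - 9: 4 edges.

4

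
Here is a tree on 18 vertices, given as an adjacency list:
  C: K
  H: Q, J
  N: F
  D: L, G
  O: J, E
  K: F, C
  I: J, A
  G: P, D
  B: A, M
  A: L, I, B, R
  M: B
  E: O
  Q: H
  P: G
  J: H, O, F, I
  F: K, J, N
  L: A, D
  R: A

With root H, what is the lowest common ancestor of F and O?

J

F's ancestor chain is F, J, H and O's is O, J, H; they first meet at J.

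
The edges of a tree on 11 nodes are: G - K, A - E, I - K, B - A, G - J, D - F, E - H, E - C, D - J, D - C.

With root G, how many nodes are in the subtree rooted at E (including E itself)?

4

The subtree rooted at E contains: E, A, H, B — 4 nodes.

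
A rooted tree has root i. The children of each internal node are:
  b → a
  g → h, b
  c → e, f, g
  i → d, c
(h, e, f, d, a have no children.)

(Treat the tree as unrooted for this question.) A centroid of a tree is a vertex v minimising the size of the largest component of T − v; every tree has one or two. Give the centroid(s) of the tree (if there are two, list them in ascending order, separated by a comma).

c

Removing c splits the tree into components of sizes 4, 2, 1, 1; the largest is 4 ≤ ⌊9/2⌋ = 4.
Every other node leaves some component of size > 4, so the centroid is unique.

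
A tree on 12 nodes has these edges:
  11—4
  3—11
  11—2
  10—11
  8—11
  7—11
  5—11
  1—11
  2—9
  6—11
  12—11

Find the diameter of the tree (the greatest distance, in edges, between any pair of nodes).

A longest path is 9 – 2 – 11 – 8, with 3 edges.

3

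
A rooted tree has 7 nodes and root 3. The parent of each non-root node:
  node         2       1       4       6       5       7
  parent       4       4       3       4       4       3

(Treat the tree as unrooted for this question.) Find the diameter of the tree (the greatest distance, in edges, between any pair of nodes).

Starting from 2, a farthest node is 7 at distance 3.
One longest path: 2–4–3–7.
So the diameter is 3.

3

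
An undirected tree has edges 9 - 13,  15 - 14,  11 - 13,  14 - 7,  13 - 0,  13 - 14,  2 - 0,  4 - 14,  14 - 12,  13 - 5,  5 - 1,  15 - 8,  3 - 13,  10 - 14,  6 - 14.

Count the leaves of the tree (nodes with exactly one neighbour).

The leaves are 1, 2, 3, 4, 6, 7, 8, 9, 10, 11, 12.
That is 11 leaves.

11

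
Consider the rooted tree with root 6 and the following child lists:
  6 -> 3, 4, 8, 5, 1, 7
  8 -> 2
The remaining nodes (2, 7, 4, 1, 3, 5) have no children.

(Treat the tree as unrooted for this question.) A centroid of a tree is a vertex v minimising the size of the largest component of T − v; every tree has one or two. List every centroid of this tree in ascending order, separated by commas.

6

Removing 6 splits the tree into components of sizes 2, 1, 1, 1, 1, 1; the largest is 2 ≤ ⌊8/2⌋ = 4.
No neighbour of 6 does as well, so 6 is the unique centroid.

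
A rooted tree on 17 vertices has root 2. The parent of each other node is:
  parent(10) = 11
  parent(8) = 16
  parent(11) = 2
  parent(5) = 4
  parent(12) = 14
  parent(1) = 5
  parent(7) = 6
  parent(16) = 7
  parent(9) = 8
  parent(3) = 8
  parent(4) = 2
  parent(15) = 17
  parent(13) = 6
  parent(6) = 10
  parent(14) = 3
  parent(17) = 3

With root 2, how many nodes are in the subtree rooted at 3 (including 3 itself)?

3's subtree: {3, 14, 17, 12, 15}, size 5.

5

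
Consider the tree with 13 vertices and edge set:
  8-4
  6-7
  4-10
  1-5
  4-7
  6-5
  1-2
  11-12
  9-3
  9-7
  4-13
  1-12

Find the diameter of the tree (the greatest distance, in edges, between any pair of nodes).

BFS from 11 reaches 10 last, at distance 7; BFS from 10 confirms no node is farther.
Path: 11 – 12 – 1 – 5 – 6 – 7 – 4 – 10.

7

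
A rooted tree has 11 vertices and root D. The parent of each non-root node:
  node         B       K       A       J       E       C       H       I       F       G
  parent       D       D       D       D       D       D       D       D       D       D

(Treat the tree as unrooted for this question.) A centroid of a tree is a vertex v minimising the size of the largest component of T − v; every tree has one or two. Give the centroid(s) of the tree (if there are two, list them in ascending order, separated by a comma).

D

Removing D splits the tree into components of sizes 1, 1, 1, 1, 1, 1, 1, 1, 1, 1; the largest is 1 ≤ ⌊11/2⌋ = 5.
Every other node leaves some component of size > 5, so the centroid is unique.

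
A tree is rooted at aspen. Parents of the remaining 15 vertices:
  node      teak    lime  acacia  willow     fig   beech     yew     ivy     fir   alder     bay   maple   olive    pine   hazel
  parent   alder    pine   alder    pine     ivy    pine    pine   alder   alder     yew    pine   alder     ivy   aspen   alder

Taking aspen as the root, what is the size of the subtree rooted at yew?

yew's subtree: {yew, alder, acacia, ivy, fir, teak, maple, hazel, olive, fig}, size 10.

10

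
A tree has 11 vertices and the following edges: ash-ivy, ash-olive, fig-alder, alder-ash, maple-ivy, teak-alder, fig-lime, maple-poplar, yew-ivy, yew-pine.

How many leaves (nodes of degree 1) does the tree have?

The leaves are lime, olive, pine, poplar, teak.
That is 5 leaves.

5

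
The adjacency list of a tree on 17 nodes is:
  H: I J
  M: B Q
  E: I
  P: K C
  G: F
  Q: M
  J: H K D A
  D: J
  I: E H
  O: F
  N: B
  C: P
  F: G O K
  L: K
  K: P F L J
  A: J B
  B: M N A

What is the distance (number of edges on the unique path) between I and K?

I - H - J - K: 3 edges.

3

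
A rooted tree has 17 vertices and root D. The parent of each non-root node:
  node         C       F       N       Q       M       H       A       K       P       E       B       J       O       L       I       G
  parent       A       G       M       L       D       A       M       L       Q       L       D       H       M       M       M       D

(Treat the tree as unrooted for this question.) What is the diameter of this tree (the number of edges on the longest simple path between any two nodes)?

Starting from P, a farthest node is J at distance 6.
One longest path: P–Q–L–M–A–H–J.
So the diameter is 6.

6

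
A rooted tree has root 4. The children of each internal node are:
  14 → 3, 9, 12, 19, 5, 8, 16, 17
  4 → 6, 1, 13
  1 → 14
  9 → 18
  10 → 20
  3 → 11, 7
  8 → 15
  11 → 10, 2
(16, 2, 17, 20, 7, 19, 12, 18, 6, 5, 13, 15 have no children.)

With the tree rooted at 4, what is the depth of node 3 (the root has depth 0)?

3

Climbing from 3 to the root: 3–14–1–4. That's 3 steps.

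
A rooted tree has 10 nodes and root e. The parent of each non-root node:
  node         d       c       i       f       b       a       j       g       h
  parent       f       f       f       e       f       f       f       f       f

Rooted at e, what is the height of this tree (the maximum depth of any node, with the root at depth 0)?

2

The longest root-to-leaf path is e-f-b (2 edges).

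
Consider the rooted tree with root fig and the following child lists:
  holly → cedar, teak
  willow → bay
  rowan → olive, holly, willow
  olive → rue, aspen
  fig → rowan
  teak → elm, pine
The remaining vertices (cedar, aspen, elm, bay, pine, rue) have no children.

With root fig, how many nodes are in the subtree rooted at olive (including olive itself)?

3

The subtree rooted at olive contains: olive, aspen, rue — 3 nodes.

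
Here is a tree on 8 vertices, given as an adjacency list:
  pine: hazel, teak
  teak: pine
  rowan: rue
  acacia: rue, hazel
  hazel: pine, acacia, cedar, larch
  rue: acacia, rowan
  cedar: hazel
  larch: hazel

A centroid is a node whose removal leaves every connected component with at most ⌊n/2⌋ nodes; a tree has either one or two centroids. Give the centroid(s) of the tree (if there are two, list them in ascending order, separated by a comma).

Removing hazel splits the tree into components of sizes 3, 2, 1, 1; the largest is 3 ≤ ⌊8/2⌋ = 4.
Every other node leaves some component of size > 4, so the centroid is unique.

hazel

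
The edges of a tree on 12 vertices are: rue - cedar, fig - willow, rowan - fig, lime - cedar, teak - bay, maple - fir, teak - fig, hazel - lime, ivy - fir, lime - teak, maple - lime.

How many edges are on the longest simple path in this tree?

BFS from rowan reaches ivy last, at distance 6; BFS from ivy confirms no node is farther.
Path: rowan-fig-teak-lime-maple-fir-ivy.

6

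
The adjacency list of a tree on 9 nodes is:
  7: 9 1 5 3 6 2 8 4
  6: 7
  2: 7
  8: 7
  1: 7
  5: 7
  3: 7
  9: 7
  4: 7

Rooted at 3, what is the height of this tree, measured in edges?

A deepest node is 1, reached by 3–7–1.
That path has 2 edges, so the height is 2.

2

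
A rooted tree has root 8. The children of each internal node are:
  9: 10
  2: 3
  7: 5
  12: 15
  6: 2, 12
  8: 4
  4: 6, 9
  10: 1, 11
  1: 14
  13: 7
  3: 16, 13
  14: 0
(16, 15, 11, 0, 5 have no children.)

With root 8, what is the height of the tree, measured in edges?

7

A deepest node is 5, reached by 8–4–6–2–3–13–7–5.
That path has 7 edges, so the height is 7.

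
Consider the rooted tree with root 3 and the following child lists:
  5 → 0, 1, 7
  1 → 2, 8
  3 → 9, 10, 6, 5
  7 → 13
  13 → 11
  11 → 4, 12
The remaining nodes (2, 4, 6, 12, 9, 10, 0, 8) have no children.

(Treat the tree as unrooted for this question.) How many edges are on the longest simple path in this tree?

6

Starting from 4, a farthest node is 9 at distance 6.
One longest path: 4-11-13-7-5-3-9.
So the diameter is 6.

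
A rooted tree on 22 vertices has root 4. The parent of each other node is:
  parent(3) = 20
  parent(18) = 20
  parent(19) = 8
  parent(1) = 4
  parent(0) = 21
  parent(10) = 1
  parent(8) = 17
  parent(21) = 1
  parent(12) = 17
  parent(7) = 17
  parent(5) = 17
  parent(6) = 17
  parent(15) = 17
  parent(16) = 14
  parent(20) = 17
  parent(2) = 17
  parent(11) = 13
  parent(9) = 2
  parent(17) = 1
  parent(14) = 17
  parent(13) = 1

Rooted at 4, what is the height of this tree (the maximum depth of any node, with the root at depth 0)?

18 sits deepest: 4-1-17-20-18 — 4 edges from the root.

4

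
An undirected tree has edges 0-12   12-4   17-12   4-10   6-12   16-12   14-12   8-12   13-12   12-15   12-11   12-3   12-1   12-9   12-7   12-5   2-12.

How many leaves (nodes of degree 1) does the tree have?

Degree-1 nodes: 0, 1, 2, 3, 5, 6, 7, 8, 9, 10, 11, 13, 14, 15, 16, 17 — 16 of them.

16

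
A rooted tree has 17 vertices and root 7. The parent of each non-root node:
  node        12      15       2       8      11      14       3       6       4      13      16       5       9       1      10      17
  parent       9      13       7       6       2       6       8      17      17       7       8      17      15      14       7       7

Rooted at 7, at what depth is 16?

Path from 7 to 16: 7 → 17 → 6 → 8 → 16, which has 4 edges.

4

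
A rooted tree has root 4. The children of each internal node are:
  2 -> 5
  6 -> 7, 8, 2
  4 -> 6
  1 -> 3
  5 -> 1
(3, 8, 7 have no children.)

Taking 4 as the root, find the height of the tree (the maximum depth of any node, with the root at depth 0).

5

The longest root-to-leaf path is 4–6–2–5–1–3 (5 edges).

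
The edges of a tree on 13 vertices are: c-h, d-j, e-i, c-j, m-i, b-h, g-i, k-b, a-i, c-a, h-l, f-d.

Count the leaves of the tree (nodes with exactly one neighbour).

6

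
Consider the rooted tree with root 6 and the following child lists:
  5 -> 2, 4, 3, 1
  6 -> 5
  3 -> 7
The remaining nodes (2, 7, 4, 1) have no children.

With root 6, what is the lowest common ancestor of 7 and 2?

5

7's ancestor chain is 7, 3, 5, 6 and 2's is 2, 5, 6; they first meet at 5.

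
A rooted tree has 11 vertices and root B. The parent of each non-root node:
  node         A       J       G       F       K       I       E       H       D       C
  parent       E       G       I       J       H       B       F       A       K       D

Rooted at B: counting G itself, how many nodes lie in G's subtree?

9

G's subtree: {G, J, F, E, A, H, K, D, C}, size 9.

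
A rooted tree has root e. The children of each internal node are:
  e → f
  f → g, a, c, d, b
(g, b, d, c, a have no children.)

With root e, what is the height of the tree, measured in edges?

2

g sits deepest: e – f – g — 2 edges from the root.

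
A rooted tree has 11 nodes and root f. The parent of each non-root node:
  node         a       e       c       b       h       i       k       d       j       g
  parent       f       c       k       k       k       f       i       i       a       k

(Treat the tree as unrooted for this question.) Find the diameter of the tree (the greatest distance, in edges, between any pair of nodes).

6

BFS from e reaches j last, at distance 6; BFS from j confirms no node is farther.
Path: e–c–k–i–f–a–j.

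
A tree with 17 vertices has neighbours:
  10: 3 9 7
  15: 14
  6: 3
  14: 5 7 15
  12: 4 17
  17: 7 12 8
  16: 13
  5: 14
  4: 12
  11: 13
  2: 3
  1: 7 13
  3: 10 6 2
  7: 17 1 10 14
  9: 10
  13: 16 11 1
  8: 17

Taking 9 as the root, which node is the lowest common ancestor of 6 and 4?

10

Ancestors of 6 (toward the root): 6, 3, 10, 9.
Ancestors of 4: 4, 12, 17, 7, 10, 9.
The deepest node appearing in both lists is 10.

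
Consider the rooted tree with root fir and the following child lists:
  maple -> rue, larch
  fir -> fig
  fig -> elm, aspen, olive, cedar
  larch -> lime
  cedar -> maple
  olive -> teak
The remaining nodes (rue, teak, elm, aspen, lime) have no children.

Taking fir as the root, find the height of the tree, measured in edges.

5

The longest root-to-leaf path is fir – fig – cedar – maple – larch – lime (5 edges).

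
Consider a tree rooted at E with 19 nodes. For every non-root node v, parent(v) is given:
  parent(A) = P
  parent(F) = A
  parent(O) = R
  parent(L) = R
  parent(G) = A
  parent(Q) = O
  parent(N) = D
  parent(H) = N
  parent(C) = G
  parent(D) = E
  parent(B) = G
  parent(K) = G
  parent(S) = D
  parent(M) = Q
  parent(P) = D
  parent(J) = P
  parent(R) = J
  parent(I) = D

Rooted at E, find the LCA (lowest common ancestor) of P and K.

P

Ancestors of P (toward the root): P, D, E.
Ancestors of K: K, G, A, P, D, E.
The deepest node appearing in both lists is P.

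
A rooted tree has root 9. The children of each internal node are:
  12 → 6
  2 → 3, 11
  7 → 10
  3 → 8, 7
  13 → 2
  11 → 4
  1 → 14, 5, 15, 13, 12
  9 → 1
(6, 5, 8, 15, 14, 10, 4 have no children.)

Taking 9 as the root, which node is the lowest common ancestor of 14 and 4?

Ancestors of 14 (toward the root): 14, 1, 9.
Ancestors of 4: 4, 11, 2, 13, 1, 9.
The deepest node appearing in both lists is 1.

1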